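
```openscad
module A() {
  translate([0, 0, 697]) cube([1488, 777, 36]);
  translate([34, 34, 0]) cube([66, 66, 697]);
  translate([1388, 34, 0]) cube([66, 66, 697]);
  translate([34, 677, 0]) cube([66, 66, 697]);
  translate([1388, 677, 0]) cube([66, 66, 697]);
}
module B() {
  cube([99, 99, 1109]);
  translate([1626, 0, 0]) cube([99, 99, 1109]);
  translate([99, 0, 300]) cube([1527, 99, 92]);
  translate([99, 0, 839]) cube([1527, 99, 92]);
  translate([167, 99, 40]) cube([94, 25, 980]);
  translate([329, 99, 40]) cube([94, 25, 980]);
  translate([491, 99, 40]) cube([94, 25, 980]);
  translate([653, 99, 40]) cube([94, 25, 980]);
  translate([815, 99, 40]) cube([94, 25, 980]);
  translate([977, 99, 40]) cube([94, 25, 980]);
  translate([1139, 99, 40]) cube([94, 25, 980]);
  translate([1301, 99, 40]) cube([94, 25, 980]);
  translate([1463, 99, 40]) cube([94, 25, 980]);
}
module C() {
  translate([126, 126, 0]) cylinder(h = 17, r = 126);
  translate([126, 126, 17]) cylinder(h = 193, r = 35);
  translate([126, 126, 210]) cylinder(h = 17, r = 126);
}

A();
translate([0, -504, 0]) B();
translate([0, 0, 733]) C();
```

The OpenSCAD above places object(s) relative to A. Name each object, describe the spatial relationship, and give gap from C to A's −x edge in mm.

The spool's min-x is at 0; the table's min-x is 0; gap = 0 mm.

A is a table. B is a fence section. C is a spool. The fence section is on the floor beside the table on its −y side. The spool is on top of the table. The gap from the spool to the table's −x edge is 0 mm.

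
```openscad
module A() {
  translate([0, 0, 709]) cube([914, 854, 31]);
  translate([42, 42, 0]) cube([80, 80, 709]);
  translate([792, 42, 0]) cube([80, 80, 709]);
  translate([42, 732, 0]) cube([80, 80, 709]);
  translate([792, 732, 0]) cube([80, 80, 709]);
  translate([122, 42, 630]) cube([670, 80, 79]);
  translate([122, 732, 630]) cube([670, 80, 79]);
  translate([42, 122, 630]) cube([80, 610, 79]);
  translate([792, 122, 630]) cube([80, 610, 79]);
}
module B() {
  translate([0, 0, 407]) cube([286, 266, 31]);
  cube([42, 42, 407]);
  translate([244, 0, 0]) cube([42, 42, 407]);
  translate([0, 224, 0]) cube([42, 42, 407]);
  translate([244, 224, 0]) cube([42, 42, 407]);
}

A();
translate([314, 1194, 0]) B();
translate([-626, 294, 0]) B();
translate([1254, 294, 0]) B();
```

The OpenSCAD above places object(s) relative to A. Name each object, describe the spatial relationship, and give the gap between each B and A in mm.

Each stool's nearest face is 340 mm from the table's bounding box.

A is a table. B is a stool. Three stools sit around the table at the +y, −x, +x sides. The gap between each stool and the table is 340 mm.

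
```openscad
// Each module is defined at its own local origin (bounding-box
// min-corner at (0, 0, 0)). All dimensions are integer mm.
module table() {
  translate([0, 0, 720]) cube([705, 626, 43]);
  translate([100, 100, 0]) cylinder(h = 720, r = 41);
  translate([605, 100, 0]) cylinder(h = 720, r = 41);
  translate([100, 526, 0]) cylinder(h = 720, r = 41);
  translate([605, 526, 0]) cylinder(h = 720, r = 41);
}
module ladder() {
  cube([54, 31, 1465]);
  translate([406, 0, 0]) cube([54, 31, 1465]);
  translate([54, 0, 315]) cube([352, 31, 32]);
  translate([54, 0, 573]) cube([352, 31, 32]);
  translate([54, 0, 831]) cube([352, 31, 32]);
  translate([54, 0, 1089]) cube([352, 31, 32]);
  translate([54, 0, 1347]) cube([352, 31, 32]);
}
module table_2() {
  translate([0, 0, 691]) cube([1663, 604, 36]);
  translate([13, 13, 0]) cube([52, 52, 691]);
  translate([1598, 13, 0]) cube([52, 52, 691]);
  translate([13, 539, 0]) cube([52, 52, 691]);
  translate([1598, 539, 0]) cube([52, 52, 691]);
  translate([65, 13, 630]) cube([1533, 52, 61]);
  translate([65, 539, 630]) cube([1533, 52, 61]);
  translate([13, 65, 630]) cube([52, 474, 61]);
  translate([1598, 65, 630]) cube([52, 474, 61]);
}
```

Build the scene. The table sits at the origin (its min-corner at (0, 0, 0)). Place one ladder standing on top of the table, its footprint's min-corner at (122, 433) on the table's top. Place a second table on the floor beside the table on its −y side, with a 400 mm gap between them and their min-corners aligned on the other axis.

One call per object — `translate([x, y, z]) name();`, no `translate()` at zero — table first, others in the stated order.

table();
translate([122, 433, 763]) ladder();
translate([0, -1004, 0]) table_2();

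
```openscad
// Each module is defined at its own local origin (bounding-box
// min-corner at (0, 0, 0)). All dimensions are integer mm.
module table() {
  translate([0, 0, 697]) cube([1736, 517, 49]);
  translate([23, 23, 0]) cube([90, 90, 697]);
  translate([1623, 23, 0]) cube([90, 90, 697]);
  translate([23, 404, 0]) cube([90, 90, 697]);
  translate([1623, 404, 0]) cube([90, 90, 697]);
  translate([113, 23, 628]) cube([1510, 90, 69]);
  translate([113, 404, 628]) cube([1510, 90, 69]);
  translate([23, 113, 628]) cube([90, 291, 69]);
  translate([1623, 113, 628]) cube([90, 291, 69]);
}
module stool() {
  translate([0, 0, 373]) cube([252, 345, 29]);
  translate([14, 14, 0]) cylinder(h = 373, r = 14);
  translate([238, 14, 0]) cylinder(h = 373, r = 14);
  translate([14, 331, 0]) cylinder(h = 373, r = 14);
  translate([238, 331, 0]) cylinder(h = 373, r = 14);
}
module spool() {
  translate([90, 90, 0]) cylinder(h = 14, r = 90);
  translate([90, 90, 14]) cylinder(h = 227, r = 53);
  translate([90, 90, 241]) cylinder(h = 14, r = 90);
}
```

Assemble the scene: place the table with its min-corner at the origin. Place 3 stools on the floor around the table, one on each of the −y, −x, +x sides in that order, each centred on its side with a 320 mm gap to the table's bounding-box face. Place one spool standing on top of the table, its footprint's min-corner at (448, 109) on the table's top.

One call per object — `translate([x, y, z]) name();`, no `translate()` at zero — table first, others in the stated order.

table();
translate([742, -665, 0]) stool();
translate([-572, 86, 0]) stool();
translate([2056, 86, 0]) stool();
translate([448, 109, 746]) spool();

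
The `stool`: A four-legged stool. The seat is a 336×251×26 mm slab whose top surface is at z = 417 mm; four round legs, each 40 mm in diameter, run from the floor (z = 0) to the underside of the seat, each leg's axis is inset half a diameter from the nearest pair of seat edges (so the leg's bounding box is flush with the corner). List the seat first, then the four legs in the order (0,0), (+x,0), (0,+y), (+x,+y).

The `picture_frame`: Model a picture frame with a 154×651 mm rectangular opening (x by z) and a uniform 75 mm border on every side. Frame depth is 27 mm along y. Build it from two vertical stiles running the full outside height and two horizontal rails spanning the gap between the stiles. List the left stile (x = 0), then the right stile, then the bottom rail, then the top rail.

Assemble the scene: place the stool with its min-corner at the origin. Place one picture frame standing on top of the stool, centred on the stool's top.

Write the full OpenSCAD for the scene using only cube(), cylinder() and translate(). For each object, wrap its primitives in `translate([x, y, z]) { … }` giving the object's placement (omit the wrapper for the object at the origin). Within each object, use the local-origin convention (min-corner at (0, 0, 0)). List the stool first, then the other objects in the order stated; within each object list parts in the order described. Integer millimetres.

translate([0, 0, 391]) cube([336, 251, 26]);
translate([20, 20, 0]) cylinder(h = 391, r = 20);
translate([316, 20, 0]) cylinder(h = 391, r = 20);
translate([20, 231, 0]) cylinder(h = 391, r = 20);
translate([316, 231, 0]) cylinder(h = 391, r = 20);
translate([16, 112, 417]) {
  cube([75, 27, 801]);
  translate([229, 0, 0]) cube([75, 27, 801]);
  translate([75, 0, 0]) cube([154, 27, 75]);
  translate([75, 0, 726]) cube([154, 27, 75]);
}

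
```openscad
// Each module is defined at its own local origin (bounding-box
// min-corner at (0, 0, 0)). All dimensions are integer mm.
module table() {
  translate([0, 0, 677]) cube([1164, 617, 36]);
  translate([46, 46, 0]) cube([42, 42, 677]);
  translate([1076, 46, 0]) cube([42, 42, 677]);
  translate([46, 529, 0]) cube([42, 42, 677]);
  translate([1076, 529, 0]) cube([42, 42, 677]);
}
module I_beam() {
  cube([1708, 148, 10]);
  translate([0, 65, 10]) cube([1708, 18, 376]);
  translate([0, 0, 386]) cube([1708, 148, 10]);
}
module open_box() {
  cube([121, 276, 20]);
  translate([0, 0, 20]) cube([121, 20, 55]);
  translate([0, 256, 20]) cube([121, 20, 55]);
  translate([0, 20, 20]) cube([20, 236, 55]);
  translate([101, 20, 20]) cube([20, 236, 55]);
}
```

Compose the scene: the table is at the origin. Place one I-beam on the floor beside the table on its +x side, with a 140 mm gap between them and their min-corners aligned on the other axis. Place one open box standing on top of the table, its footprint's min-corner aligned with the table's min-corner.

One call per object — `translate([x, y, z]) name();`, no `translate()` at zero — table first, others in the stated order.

table();
translate([1304, 0, 0]) I_beam();
translate([0, 0, 713]) open_box();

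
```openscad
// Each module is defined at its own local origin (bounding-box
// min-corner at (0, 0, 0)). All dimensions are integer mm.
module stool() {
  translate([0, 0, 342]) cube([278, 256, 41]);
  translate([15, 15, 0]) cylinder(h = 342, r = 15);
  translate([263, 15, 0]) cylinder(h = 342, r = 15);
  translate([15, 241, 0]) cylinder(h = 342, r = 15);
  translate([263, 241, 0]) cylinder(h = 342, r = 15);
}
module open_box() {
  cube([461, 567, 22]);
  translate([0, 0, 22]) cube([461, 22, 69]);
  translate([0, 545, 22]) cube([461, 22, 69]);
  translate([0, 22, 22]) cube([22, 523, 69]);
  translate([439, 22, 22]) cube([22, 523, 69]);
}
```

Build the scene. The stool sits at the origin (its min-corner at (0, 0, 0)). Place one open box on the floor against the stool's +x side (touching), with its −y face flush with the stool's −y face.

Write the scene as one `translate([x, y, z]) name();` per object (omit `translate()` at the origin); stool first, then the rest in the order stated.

stool();
translate([278, 0, 0]) open_box();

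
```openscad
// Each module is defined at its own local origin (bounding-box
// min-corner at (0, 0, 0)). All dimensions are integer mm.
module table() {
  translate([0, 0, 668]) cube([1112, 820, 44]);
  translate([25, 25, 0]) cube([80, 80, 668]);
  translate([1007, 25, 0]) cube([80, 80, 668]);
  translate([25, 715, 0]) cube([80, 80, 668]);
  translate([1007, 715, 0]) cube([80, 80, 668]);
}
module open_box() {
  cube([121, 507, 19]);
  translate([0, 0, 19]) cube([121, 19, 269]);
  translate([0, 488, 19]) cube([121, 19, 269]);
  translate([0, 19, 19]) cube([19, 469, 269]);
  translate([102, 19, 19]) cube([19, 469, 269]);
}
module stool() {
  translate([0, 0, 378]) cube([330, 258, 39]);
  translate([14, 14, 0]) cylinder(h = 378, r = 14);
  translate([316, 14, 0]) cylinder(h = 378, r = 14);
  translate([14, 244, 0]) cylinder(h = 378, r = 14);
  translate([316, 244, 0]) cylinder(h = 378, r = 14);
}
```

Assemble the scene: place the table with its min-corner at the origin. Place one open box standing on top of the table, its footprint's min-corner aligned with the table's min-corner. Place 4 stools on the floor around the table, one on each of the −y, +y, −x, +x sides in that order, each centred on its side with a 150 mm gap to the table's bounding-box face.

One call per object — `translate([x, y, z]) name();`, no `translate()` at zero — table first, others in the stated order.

table();
translate([0, 0, 712]) open_box();
translate([391, -408, 0]) stool();
translate([391, 970, 0]) stool();
translate([-480, 281, 0]) stool();
translate([1262, 281, 0]) stool();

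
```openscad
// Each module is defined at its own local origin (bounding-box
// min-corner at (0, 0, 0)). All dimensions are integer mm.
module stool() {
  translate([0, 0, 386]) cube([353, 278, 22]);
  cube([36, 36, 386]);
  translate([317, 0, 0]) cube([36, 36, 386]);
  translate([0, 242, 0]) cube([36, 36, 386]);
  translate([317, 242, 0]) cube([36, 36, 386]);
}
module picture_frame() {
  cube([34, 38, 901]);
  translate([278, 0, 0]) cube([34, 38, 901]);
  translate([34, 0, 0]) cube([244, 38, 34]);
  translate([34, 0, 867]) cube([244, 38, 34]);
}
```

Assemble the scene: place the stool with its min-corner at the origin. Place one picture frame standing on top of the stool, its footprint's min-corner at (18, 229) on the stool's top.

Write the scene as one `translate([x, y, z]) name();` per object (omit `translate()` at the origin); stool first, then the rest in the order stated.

stool();
translate([18, 229, 408]) picture_frame();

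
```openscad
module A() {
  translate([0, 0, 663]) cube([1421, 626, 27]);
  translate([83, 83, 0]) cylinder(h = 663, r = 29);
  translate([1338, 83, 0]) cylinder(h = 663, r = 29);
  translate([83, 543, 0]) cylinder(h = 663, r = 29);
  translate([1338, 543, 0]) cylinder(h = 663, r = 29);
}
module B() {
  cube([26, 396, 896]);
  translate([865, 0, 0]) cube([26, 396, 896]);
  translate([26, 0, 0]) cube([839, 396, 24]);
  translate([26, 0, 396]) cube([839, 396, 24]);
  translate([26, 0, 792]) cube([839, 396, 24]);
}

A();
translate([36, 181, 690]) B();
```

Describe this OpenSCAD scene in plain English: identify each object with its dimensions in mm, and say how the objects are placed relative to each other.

A is a table: top 1421 mm (x) × 626 mm (y), 27 mm thick, upper face at z = 690 mm, on four round legs of 58 mm diameter, each leg's bounding box inset 54 mm from the nearest pair of top edges, running from z = 0 to the bottom of the top.

B is an open bookshelf. Two side panels, each 26 mm thick, 396 mm deep and 896 mm tall, stand 891 mm apart (outside-to-outside). Between them sit 3 shelves, each 24 mm thick and 396 mm deep, spanning the full gap between the sides. The bottom shelf rests on the floor (its underside at z = 0) and the clear gap between one shelf's top and the next shelf's underside is 372 mm.

The bookshelf is on top of the table.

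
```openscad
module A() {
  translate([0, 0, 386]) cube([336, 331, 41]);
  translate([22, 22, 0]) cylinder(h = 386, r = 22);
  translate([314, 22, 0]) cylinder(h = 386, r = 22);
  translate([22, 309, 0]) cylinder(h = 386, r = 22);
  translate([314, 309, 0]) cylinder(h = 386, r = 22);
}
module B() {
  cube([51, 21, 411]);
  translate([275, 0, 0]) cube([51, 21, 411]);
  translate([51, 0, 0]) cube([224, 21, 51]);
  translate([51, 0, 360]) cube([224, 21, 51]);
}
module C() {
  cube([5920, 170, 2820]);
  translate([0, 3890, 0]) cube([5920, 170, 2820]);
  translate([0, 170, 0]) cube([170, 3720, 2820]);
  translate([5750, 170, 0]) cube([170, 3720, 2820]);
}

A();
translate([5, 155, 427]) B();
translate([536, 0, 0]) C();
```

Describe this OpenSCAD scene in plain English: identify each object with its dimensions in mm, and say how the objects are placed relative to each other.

A is a simple wooden stool: a rectangular seat 336 mm (x) by 331 mm (y), 41 mm thick, top face at z = 427 mm, on four round legs, each 44 mm in diameter. The legs rest on z = 0, each leg's axis is inset half a diameter from the nearest pair of seat edges (so the leg's bounding box is flush with the corner).

B is a picture frame with a 224×309 mm rectangular opening (x by z) and a uniform 51 mm border on every side. Frame depth is 21 mm along y. It is built from two vertical stiles running the full outside height and two horizontal rails spanning the gap between the stiles.

C is the wall frame of a small rectangular building: four walls, each 2820 mm tall and 170 mm thick, enclosing a footprint 5920 mm (x) by 4060 mm (y) outside-to-outside, with no floor or roof. The front and back walls (the −y and +y sides) span the full width; the two side walls fit between them.

The picture frame is on top of the stool, centred. The house frame is on the floor beside the stool on its +x side.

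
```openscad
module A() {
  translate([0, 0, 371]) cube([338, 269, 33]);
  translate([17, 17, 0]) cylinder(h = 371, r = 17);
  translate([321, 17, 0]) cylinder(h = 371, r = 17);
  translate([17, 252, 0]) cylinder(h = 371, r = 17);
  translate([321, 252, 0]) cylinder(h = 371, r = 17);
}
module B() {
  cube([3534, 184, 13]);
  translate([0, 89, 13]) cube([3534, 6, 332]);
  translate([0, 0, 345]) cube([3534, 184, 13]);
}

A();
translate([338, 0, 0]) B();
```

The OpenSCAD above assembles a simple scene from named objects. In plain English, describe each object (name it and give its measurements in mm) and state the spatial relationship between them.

A is a simple wooden stool: a rectangular seat 338 mm (x) by 269 mm (y), 33 mm thick, top face at z = 404 mm, on four round legs, each 34 mm in diameter. The legs rest on z = 0, each leg's axis is inset half a diameter from the nearest pair of seat edges (so the leg's bounding box is flush with the corner).

B is an I-beam lying along x, 3534 mm long. Overall section height 358 mm. Two flanges 184 mm wide (y) and 13 mm thick, one on the floor and one at the top; a web 6 mm thick runs between them, centred on the flange width.

The I-beam is against the stool's +x side, with their −y faces flush.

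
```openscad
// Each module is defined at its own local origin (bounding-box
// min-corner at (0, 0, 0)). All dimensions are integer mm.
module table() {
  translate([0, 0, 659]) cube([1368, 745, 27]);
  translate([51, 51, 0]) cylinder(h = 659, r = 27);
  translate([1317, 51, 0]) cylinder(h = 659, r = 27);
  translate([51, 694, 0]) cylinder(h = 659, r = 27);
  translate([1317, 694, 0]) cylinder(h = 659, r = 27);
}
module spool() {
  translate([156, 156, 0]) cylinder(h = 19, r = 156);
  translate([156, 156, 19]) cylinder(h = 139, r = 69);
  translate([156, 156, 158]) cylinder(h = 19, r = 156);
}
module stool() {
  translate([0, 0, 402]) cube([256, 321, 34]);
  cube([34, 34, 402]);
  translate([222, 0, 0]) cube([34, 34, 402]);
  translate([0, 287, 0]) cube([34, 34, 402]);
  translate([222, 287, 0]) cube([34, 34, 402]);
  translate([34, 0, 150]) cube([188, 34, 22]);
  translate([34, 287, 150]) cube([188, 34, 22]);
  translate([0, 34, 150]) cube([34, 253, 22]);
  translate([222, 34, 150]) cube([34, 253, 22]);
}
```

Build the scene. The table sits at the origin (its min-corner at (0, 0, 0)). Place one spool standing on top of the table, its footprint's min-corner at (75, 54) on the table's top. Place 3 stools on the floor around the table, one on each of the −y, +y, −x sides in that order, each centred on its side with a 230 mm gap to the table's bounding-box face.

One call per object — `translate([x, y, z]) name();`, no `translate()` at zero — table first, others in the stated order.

table();
translate([75, 54, 686]) spool();
translate([556, -551, 0]) stool();
translate([556, 975, 0]) stool();
translate([-486, 212, 0]) stool();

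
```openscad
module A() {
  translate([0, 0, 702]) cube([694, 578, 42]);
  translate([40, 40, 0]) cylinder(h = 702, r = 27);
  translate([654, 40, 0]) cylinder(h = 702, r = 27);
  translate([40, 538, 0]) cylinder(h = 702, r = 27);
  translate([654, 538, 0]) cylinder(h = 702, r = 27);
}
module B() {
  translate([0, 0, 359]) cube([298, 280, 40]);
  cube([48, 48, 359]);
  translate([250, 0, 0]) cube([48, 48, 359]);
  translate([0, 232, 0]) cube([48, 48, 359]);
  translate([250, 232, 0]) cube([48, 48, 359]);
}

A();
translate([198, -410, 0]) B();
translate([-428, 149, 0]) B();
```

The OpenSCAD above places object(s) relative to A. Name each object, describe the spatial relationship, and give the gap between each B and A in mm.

Each stool's nearest face is 130 mm from the table's bounding box.

A is a table. B is a stool. Two stools sit around the table at the −y, −x sides. The gap between each stool and the table is 130 mm.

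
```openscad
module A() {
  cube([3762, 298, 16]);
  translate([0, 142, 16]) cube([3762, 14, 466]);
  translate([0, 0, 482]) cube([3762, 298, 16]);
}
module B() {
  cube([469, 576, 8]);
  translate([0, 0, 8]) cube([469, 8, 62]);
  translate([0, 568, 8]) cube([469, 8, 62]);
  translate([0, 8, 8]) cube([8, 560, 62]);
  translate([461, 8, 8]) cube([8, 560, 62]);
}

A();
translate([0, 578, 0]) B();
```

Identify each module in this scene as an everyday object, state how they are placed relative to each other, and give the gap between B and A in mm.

The open box's nearest face is 280 mm from the I-beam's +y face.

A is an I-beam. B is an open box. The open box is on the floor beside the I-beam on its +y side. The gap between the open box and the I-beam is 280 mm.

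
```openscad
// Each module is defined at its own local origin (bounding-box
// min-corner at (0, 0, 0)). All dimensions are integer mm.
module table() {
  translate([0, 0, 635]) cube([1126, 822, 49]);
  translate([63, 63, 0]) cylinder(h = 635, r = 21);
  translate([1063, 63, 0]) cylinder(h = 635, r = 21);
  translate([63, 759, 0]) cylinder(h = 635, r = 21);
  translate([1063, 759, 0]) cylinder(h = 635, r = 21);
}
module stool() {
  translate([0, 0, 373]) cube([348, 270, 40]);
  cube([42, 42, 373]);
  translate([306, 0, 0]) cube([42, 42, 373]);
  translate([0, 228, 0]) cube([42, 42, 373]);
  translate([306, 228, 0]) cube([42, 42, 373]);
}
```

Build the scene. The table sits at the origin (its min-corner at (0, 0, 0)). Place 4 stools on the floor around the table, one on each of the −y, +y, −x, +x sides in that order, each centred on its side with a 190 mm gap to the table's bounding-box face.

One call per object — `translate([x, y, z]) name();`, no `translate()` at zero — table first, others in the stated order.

table();
translate([389, -460, 0]) stool();
translate([389, 1012, 0]) stool();
translate([-538, 276, 0]) stool();
translate([1316, 276, 0]) stool();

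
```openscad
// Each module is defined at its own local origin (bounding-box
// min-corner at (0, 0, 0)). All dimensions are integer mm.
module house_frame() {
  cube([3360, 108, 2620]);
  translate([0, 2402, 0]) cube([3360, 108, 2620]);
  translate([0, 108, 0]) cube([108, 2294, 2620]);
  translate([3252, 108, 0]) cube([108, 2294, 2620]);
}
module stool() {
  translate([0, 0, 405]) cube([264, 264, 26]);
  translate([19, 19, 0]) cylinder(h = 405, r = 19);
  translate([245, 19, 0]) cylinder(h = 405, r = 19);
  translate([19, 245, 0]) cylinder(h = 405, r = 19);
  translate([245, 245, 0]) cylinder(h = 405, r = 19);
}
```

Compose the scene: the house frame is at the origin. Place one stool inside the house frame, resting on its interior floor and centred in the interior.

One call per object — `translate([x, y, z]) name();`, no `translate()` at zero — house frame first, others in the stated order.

house_frame();
translate([1548, 1123, 0]) stool();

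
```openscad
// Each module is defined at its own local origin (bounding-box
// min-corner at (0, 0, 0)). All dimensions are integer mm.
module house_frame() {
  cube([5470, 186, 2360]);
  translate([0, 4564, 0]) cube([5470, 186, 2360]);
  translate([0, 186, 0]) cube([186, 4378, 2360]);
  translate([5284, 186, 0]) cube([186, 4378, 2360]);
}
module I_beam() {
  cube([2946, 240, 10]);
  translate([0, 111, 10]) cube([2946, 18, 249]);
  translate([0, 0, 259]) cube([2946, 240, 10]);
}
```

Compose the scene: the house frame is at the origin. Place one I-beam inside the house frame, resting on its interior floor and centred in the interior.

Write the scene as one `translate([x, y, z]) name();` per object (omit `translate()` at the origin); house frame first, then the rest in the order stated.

house_frame();
translate([1262, 2255, 0]) I_beam();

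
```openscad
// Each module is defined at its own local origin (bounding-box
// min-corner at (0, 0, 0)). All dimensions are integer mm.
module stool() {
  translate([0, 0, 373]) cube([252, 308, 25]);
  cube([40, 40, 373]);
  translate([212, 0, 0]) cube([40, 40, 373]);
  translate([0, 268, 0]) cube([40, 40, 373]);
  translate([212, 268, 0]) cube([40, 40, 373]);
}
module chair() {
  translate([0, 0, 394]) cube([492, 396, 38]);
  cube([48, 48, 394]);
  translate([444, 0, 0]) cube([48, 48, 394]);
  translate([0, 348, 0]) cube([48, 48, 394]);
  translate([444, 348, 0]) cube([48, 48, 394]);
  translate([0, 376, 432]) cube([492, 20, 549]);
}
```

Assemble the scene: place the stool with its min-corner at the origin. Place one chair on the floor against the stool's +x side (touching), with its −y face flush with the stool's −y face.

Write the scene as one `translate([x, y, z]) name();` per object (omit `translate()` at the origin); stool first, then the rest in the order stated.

stool();
translate([252, 0, 0]) chair();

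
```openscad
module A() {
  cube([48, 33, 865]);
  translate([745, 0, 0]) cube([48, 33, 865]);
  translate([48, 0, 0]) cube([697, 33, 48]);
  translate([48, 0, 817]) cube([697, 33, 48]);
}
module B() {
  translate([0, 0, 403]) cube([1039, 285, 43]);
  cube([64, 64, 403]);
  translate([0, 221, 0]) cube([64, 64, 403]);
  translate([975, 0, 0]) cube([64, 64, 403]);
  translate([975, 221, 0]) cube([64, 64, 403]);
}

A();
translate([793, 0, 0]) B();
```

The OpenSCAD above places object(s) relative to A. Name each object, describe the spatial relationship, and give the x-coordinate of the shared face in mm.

The picture frame's +x face and the bench's −x face are both at x = 793 mm.

A is a picture frame. B is a bench. The bench is against the picture frame's +x side, with their −y faces flush. The x-coordinate of the shared face is 793 mm.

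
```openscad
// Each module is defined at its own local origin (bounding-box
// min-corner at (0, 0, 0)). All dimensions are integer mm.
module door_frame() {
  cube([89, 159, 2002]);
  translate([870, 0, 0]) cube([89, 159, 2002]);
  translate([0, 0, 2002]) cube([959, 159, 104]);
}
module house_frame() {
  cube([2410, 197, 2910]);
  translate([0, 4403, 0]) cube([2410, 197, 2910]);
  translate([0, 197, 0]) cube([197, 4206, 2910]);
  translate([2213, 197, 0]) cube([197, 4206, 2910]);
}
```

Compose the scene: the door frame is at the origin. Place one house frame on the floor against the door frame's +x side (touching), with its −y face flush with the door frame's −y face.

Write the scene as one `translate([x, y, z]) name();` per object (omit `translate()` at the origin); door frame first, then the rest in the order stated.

door_frame();
translate([959, 0, 0]) house_frame();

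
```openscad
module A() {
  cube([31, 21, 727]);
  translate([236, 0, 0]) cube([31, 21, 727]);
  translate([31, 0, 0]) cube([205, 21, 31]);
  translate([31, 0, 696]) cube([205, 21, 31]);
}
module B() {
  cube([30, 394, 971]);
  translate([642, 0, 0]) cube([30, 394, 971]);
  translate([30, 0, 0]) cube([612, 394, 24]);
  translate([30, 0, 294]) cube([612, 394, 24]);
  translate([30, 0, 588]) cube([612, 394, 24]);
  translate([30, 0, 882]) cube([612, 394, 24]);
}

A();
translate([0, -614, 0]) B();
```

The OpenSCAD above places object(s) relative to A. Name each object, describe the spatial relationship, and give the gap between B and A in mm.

A is a picture frame. B is a bookshelf. The bookshelf is on the floor beside the picture frame on its −y side. The gap between the bookshelf and the picture frame is 220 mm.

The bookshelf's nearest face is 220 mm from the picture frame's −y face.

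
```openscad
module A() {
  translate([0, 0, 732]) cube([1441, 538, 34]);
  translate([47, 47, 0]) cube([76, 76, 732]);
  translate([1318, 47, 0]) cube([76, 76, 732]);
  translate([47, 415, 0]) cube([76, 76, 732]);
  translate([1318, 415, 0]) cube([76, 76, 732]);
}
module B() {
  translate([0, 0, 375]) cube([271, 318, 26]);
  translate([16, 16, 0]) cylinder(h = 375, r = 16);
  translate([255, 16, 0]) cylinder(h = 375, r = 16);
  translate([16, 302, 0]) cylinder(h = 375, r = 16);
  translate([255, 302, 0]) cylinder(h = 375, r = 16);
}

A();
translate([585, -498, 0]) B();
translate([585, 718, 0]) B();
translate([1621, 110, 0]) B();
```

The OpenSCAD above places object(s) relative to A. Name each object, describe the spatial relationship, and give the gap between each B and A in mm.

Each stool's nearest face is 180 mm from the table's bounding box.

A is a table. B is a stool. Three stools sit around the table at the −y, +y, +x sides. The gap between each stool and the table is 180 mm.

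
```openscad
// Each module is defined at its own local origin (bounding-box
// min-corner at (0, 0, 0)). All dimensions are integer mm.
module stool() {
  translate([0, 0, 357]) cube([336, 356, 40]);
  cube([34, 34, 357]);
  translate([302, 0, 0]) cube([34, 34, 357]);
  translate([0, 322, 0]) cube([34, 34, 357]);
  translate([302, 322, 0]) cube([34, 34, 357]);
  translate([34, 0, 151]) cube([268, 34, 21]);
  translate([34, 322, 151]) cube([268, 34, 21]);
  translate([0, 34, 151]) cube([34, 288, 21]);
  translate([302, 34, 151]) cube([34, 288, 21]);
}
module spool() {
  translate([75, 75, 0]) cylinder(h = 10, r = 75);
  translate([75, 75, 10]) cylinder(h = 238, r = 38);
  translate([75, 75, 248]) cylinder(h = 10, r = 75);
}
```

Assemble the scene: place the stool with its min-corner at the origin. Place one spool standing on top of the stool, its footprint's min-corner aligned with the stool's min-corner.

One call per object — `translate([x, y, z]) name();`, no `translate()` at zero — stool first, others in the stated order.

stool();
translate([0, 0, 397]) spool();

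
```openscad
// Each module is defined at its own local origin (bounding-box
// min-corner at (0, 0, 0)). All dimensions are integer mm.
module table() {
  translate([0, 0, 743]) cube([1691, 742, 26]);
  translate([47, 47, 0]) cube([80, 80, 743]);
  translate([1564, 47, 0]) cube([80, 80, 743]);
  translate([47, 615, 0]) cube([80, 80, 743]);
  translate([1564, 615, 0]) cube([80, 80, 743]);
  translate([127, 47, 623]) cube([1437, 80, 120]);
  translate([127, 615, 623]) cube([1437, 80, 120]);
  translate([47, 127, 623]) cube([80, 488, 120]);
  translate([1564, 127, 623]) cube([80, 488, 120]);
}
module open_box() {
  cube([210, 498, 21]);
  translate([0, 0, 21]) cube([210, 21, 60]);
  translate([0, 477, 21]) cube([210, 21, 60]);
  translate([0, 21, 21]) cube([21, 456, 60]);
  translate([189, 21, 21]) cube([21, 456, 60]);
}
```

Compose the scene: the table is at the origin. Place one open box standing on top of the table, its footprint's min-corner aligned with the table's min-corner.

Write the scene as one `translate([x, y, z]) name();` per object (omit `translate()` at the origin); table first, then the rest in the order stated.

table();
translate([0, 0, 769]) open_box();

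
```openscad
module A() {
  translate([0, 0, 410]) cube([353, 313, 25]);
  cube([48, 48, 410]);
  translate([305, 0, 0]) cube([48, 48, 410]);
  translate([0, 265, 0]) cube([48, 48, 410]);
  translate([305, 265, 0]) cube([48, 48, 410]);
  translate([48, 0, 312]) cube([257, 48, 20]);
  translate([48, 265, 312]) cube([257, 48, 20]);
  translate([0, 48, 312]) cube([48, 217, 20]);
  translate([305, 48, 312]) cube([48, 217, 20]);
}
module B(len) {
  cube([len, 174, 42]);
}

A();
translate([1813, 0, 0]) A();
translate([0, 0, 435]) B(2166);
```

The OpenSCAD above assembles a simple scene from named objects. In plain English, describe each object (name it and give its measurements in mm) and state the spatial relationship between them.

A is a simple wooden stool: a rectangular seat 353 mm (x) by 313 mm (y), 25 mm thick, top face at z = 435 mm, on four square legs, each 48×48 mm in cross-section. The legs rest on z = 0, each flush with a corner of the seat. Four stretchers, 48 mm wide and 20 mm tall, connect adjacent legs with their undersides at z = 312 mm, each running between the inner faces of the legs it joins and aligned with the legs' outer faces on the other axis.

B is a rectangular beam 2166 mm long (x), 174 mm deep (y), 42 mm thick (z).

The beam spans the tops of two stools placed 1460 mm apart, resting at z = 435 mm.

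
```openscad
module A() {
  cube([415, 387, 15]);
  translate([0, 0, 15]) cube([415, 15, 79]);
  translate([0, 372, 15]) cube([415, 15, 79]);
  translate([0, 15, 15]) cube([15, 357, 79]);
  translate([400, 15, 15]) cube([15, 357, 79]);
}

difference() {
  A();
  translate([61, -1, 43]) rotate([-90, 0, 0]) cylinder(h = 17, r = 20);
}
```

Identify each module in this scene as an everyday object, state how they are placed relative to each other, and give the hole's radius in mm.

The subtracted cylinder has r = 20 mm.

A is an open box. The open box has a circular hole through its front wall. The hole's radius is 20 mm.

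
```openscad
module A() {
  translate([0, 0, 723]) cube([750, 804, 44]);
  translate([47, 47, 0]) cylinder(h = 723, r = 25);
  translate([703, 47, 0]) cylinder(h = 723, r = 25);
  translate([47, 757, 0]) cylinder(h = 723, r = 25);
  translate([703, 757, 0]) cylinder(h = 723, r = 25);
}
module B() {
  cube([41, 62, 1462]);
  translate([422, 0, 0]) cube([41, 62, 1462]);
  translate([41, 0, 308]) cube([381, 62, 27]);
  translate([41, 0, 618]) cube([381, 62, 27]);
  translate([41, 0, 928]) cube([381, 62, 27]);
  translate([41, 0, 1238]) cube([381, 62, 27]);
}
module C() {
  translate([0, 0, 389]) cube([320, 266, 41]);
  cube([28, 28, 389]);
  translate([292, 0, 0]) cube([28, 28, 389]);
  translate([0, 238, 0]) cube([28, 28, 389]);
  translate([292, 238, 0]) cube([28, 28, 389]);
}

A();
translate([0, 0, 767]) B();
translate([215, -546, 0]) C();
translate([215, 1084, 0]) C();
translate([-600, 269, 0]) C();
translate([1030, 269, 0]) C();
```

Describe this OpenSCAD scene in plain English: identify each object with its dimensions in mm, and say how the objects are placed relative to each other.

A is a table with a 750×804 mm rectangular top, 44 mm thick, top surface at z = 767 mm, supported by four round legs of 50 mm diameter, each leg's bounding box inset 22 mm from the nearest pair of top edges, running from the floor.

B is a straight ladder. Two 41×62 mm vertical rails, 1462 mm tall, stand 463 mm apart (outside-to-outside) with their front faces coplanar on the −y side. 4 rungs, each 62 mm deep and 27 mm tall, span between the inner faces of the rails, front faces flush with the rails. The lowest rung's underside is at z = 308 mm and rungs are spaced 310 mm apart (underside to underside).

C is a four-legged stool. The seat is 320×266 mm, 41 mm thick, top at z = 430 mm. It stands on four square legs, each 28×28 mm in cross-section, from z = 0 to the seat underside, each flush with a corner of the seat.

The ladder is on top of the table. Four stools sit around the table at the −y, +y, −x, +x sides.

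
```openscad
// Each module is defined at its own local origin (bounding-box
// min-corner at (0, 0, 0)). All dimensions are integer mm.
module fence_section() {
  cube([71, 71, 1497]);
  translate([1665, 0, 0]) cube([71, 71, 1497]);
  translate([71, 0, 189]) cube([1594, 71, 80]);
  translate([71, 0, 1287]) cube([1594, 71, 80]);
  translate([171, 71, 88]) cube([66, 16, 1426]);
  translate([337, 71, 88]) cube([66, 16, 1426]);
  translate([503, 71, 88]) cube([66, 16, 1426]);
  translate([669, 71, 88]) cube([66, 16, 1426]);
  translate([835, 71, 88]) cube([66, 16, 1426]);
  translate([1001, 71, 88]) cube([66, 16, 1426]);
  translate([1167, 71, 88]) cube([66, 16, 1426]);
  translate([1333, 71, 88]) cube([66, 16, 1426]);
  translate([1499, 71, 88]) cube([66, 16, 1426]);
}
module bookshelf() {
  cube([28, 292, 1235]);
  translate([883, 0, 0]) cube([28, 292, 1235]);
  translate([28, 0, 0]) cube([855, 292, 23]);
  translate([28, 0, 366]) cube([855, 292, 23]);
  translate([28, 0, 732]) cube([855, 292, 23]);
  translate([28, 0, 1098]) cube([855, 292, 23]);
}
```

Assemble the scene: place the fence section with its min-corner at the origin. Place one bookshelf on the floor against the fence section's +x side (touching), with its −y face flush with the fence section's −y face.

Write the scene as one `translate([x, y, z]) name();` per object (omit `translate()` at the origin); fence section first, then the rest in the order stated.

fence_section();
translate([1736, 0, 0]) bookshelf();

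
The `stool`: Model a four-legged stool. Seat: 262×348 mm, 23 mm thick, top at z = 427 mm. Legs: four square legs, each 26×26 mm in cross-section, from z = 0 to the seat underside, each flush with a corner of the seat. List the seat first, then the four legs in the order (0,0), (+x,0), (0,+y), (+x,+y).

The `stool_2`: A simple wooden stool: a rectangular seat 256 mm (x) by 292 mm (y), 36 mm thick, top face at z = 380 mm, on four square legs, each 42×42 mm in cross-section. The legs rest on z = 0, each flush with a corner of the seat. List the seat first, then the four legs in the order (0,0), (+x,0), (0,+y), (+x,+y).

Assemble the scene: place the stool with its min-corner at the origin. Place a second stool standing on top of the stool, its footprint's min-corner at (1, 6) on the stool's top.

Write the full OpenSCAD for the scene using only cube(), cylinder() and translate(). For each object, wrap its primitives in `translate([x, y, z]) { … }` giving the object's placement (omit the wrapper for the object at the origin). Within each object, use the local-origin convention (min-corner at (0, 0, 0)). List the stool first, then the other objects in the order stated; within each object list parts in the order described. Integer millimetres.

translate([0, 0, 404]) cube([262, 348, 23]);
cube([26, 26, 404]);
translate([236, 0, 0]) cube([26, 26, 404]);
translate([0, 322, 0]) cube([26, 26, 404]);
translate([236, 322, 0]) cube([26, 26, 404]);
translate([1, 6, 427]) {
  translate([0, 0, 344]) cube([256, 292, 36]);
  cube([42, 42, 344]);
  translate([214, 0, 0]) cube([42, 42, 344]);
  translate([0, 250, 0]) cube([42, 42, 344]);
  translate([214, 250, 0]) cube([42, 42, 344]);
}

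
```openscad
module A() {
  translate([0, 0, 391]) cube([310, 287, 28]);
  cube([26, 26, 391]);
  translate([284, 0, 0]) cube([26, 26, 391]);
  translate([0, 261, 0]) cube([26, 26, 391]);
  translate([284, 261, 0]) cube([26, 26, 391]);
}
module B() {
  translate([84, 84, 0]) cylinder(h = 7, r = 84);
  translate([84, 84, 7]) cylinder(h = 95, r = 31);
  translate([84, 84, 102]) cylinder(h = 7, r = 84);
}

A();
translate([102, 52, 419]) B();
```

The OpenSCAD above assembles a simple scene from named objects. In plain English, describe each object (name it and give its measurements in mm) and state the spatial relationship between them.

A is a four-legged stool. The seat is 310×287 mm, 28 mm thick, top at z = 419 mm. It stands on four square legs, each 26×26 mm in cross-section, from z = 0 to the seat underside, each flush with a corner of the seat.

B is a spool: two coaxial disc flanges of radius 84 mm and thickness 7 mm, joined by a core cylinder of radius 31 mm and height 95 mm. The lower flange rests on z = 0 and the three cylinders share a vertical axis.

The spool is on top of the stool.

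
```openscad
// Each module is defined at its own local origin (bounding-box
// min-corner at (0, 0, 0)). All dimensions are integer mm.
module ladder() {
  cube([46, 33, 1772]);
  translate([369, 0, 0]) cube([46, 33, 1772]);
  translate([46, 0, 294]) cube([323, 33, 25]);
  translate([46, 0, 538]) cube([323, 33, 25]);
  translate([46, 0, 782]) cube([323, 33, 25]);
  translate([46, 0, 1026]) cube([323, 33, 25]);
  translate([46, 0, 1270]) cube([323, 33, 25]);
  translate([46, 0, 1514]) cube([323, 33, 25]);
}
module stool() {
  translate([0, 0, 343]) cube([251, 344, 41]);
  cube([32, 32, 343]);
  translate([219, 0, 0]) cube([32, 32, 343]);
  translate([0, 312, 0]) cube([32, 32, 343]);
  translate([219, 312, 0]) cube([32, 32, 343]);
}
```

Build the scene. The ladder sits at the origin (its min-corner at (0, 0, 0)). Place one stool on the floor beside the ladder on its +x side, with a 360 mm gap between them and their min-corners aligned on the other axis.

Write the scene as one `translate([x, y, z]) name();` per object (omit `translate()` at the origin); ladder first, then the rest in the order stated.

ladder();
translate([775, 0, 0]) stool();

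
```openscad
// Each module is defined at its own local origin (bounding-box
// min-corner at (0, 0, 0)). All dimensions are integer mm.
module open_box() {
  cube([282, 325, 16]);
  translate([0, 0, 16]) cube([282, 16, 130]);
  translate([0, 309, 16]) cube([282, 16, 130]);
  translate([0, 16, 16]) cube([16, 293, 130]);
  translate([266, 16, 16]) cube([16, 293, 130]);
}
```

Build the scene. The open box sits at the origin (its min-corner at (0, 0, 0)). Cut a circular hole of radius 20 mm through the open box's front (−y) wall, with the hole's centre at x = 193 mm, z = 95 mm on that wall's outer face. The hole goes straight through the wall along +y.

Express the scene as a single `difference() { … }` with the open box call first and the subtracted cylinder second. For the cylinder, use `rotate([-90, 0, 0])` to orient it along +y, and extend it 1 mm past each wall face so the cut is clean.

difference() {
  open_box();
  translate([193, -1, 95]) rotate([-90, 0, 0]) cylinder(h = 18, r = 20);
}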